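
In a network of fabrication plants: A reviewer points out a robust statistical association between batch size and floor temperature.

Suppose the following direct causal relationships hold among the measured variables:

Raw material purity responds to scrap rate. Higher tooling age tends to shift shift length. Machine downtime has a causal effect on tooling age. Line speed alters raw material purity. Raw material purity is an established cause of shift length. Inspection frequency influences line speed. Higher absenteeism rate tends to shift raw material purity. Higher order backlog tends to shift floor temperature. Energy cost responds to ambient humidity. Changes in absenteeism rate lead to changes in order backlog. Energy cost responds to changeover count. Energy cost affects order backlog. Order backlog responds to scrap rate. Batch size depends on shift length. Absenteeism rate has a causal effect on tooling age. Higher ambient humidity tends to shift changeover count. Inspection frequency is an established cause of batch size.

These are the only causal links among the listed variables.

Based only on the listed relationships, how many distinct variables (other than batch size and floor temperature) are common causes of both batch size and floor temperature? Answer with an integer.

The common causes are: absenteeism rate (to batch size via absenteeism rate → tooling age → shift length → batch size; to floor temperature via absenteeism rate → order backlog → floor temperature); scrap rate (to batch size via scrap rate → raw material purity → shift length → batch size; to floor temperature via scrap rate → order backlog → floor temperature).
Every other variable lacks a causal path to at least one of batch size and floor temperature.

2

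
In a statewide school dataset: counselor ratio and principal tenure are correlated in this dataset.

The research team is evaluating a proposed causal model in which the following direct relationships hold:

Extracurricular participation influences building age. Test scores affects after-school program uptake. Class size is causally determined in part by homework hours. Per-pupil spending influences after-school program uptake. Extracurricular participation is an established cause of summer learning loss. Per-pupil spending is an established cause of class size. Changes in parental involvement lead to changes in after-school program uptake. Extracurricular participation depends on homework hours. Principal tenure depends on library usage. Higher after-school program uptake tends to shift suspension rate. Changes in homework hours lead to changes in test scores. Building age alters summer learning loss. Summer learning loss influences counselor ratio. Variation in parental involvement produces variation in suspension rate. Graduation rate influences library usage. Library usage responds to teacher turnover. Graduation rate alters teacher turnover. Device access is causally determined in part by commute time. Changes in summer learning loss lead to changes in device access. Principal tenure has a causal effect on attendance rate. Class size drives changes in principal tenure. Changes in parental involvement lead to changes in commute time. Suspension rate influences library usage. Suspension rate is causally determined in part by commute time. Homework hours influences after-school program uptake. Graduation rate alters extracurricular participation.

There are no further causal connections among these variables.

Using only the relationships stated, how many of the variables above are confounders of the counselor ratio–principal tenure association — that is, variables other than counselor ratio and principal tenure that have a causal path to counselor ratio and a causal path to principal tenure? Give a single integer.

The common causes are: graduation rate (to counselor ratio via graduation rate → extracurricular participation → summer learning loss → counselor ratio; to principal tenure via graduation rate → library usage → principal tenure); homework hours (to counselor ratio via homework hours → extracurricular participation → summer learning loss → counselor ratio; to principal tenure via homework hours → class size → principal tenure).
Every other variable lacks a causal path to at least one of counselor ratio and principal tenure.

2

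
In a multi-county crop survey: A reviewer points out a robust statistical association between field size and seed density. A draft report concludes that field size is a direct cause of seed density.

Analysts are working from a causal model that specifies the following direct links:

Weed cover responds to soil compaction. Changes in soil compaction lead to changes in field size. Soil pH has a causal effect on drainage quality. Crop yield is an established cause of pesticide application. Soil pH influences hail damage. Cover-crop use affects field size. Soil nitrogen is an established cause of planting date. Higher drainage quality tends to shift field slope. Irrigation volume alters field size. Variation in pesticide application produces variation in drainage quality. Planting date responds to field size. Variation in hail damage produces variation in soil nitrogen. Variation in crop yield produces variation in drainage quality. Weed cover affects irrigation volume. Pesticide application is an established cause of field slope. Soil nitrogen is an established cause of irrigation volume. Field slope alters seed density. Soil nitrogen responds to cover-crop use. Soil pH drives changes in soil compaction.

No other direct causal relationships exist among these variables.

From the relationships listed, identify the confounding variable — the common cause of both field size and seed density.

Soil pH has a causal path to field size (soil pH → soil compaction → field size) and a separate causal path to seed density (soil pH → drainage quality → field slope → seed density), so it is a common cause of both.
No stated relationship gives field size a causal route to seed density, so the correlation is explained by the shared upstream cause rather than a direct effect.

soil pH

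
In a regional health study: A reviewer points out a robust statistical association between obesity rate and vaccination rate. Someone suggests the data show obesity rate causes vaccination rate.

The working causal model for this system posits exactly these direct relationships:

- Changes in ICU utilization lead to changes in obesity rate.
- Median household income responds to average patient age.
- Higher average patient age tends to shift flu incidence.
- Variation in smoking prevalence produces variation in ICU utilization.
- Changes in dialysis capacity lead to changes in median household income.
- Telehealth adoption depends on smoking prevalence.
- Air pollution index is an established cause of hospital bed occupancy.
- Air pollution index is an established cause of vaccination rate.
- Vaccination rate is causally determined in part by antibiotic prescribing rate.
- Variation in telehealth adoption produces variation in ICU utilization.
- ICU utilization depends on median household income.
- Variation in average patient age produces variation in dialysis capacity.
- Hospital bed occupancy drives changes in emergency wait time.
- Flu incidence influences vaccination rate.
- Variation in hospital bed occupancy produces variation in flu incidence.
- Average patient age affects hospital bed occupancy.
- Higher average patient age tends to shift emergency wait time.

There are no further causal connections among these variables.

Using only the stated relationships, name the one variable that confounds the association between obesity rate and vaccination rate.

average patient age

Average patient age has a causal path to obesity rate (average patient age → median household income → ICU utilization → obesity rate) and a separate causal path to vaccination rate (average patient age → flu incidence → vaccination rate), so it is a common cause of both.
No stated relationship gives obesity rate a causal route to vaccination rate, so the correlation is explained by the shared upstream cause rather than a direct effect.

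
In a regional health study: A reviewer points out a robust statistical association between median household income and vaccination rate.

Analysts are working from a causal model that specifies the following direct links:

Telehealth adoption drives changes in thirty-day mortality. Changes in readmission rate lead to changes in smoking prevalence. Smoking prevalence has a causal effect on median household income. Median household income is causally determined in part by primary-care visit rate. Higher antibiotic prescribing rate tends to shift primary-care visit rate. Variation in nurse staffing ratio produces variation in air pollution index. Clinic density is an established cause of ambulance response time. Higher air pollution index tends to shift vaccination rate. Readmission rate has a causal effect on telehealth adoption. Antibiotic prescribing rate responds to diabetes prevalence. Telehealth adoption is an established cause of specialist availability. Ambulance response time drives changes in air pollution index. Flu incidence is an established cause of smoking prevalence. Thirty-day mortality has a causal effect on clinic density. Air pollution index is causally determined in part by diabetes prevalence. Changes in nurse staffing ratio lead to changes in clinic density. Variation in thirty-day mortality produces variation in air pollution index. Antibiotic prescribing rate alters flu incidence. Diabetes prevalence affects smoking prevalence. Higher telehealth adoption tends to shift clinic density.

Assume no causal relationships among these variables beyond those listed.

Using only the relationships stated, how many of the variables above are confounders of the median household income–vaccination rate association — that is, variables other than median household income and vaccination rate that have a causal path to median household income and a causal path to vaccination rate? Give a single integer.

The common causes are: diabetes prevalence (to median household income via diabetes prevalence → smoking prevalence → median household income; to vaccination rate via diabetes prevalence → air pollution index → vaccination rate); readmission rate (to median household income via readmission rate → smoking prevalence → median household income; to vaccination rate via readmission rate → telehealth adoption → thirty-day mortality → air pollution index → vaccination rate).
Every other variable lacks a causal path to at least one of median household income and vaccination rate.

2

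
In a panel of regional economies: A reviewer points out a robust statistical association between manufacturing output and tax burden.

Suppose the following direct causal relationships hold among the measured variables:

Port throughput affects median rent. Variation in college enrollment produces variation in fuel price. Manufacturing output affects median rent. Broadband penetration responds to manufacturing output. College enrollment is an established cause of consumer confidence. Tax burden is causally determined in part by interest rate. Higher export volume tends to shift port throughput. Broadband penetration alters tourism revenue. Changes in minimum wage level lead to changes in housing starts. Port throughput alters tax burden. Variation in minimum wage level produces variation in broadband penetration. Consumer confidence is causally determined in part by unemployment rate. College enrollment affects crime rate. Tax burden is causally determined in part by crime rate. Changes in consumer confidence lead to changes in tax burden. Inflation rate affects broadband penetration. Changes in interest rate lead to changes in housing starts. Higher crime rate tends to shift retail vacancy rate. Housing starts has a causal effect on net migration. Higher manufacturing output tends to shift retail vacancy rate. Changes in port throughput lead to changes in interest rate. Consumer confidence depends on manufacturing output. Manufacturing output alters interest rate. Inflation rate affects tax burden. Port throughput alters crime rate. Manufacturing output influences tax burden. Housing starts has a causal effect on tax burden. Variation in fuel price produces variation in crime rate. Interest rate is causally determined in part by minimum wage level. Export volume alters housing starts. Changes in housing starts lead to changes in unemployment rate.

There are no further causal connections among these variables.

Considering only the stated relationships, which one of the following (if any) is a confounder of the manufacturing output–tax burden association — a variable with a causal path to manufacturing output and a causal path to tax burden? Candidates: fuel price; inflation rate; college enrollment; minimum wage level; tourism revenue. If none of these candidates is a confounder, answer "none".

none

None of the listed candidates has causal paths to both manufacturing output and tax burden in the stated relationships, so none is a common cause.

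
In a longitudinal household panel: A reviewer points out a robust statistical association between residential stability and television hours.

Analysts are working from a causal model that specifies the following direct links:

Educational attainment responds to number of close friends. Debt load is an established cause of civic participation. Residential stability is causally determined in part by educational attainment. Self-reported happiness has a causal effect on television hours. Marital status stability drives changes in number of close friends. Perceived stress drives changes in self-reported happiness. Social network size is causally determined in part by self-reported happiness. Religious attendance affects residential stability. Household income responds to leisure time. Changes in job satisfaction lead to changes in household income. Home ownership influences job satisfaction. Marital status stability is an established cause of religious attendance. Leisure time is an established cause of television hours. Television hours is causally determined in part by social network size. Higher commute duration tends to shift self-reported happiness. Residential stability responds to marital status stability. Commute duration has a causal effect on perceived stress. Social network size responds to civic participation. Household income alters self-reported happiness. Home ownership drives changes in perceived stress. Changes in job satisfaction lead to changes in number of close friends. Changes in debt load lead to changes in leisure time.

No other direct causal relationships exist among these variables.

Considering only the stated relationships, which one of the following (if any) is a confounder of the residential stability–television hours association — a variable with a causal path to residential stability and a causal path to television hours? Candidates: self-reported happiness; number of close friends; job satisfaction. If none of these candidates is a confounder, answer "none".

Job satisfaction causes residential stability (job satisfaction → number of close friends → educational attainment → residential stability) and also causes television hours (job satisfaction → household income → self-reported happiness → television hours); it is a common cause of both.
Each of the other candidates lacks a causal path to at least one of residential stability and television hours, so they do not confound the relationship.

job satisfaction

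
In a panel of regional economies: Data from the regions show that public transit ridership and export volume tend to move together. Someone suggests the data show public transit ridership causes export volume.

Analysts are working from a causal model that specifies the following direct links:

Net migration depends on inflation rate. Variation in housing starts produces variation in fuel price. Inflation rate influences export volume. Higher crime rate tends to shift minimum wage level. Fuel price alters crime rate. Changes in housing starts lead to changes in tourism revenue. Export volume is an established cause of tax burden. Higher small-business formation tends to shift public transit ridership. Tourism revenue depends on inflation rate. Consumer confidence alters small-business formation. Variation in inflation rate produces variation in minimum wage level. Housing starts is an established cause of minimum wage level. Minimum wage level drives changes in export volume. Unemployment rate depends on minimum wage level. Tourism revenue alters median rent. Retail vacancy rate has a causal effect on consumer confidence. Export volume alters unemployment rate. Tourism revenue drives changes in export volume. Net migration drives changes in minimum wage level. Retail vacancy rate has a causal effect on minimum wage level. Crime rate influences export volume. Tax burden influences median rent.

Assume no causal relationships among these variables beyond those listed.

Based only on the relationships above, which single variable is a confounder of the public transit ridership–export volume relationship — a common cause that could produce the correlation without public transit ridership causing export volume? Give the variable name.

retail vacancy rate

Retail vacancy rate has a causal path to public transit ridership (retail vacancy rate → consumer confidence → small-business formation → public transit ridership) and a separate causal path to export volume (retail vacancy rate → minimum wage level → export volume), so it is a common cause of both.
No stated relationship gives public transit ridership a causal route to export volume, so the correlation is explained by the shared upstream cause rather than a direct effect.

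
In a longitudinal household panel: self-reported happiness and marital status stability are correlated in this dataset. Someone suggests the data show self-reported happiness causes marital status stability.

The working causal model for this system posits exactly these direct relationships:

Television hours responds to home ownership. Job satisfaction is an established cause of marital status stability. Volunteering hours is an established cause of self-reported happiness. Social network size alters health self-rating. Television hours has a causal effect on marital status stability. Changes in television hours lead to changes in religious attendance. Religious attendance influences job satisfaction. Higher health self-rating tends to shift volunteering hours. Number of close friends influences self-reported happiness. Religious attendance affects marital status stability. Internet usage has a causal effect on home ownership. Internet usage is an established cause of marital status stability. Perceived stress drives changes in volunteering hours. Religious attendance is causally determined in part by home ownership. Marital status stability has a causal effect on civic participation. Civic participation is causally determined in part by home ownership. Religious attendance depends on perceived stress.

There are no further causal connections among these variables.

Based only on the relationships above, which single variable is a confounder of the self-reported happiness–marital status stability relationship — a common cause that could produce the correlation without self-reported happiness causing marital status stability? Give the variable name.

Perceived stress has a causal path to self-reported happiness (perceived stress → volunteering hours → self-reported happiness) and a separate causal path to marital status stability (perceived stress → religious attendance → marital status stability), so it is a common cause of both.
No stated relationship gives self-reported happiness a causal route to marital status stability, so the correlation is explained by the shared upstream cause rather than a direct effect.

perceived stress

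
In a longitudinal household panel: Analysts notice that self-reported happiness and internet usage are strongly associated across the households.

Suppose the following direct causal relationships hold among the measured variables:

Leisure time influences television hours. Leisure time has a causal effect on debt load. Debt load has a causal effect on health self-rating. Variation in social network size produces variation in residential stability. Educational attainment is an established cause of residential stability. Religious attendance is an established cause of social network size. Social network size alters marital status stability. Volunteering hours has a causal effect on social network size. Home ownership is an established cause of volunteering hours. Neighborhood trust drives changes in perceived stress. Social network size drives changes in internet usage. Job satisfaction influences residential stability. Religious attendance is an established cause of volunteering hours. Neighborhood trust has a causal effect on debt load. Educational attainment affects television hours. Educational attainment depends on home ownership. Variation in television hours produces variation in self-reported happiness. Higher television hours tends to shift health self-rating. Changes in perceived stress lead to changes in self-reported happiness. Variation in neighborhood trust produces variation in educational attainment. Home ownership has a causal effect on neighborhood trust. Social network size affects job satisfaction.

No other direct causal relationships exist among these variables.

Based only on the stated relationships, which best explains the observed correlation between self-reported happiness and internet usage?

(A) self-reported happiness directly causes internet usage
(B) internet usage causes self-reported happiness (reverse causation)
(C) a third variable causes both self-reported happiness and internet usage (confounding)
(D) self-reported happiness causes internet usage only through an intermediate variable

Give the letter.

C

Home ownership causes self-reported happiness (home ownership → educational attainment → television hours → self-reported happiness) and internet usage (home ownership → volunteering hours → social network size → internet usage) — a common cause creating the correlation.
There is no stated path from self-reported happiness to internet usage or from internet usage to self-reported happiness, so neither direct nor reverse causation applies.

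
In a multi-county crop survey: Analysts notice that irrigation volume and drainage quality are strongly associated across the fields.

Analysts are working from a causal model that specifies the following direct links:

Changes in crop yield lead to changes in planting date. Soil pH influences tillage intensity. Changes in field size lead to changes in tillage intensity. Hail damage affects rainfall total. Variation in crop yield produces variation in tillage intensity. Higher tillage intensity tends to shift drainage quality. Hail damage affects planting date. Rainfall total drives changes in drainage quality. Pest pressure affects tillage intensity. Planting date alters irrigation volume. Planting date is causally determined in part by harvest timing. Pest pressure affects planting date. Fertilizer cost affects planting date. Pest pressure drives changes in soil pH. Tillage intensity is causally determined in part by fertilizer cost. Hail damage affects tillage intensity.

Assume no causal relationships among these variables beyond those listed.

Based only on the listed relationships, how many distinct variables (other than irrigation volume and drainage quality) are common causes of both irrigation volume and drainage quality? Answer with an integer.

4

The common causes are: crop yield (to irrigation volume via crop yield → planting date → irrigation volume; to drainage quality via crop yield → tillage intensity → drainage quality); fertilizer cost (to irrigation volume via fertilizer cost → planting date → irrigation volume; to drainage quality via fertilizer cost → tillage intensity → drainage quality); hail damage (to irrigation volume via hail damage → planting date → irrigation volume; to drainage quality via hail damage → rainfall total → drainage quality); pest pressure (to irrigation volume via pest pressure → planting date → irrigation volume; to drainage quality via pest pressure → tillage intensity → drainage quality).
Every other variable lacks a causal path to at least one of irrigation volume and drainage quality.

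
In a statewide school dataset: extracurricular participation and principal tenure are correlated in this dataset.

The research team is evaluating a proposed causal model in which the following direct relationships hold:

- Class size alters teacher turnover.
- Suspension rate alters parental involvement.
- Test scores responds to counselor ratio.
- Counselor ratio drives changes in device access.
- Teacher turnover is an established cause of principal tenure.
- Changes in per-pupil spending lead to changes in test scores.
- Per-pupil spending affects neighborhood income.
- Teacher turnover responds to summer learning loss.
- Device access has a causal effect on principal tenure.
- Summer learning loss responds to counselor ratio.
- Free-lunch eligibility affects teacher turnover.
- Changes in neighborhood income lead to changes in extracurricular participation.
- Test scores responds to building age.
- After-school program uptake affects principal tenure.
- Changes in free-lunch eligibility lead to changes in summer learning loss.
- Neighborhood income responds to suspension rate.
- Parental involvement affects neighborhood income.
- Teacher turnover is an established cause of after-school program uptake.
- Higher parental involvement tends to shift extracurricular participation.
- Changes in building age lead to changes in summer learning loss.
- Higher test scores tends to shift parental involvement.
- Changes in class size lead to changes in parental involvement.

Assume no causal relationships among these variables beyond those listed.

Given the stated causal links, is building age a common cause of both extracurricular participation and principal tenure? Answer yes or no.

Building age has a causal path to extracurricular participation (building age → test scores → parental involvement → extracurricular participation) and to principal tenure (building age → summer learning loss → teacher turnover → principal tenure), so it is a common cause of both — a confounder.

yes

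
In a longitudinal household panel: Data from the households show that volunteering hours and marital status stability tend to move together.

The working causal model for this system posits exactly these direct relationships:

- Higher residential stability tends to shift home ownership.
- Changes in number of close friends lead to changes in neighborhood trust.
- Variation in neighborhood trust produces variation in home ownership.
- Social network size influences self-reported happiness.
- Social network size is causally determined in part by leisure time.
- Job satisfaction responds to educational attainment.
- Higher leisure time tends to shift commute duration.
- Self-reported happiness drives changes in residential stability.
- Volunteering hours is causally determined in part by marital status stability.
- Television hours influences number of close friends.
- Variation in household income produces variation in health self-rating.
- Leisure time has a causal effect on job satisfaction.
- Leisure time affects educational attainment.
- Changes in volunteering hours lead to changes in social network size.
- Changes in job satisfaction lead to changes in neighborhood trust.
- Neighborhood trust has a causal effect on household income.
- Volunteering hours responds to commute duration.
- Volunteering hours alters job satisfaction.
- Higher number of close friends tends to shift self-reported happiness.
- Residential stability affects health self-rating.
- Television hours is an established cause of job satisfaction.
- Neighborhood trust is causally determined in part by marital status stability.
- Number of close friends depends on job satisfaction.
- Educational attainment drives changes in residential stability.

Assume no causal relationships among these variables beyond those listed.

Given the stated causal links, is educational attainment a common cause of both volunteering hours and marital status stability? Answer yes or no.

no

Educational attainment has no stated causal path to either volunteering hours or marital status stability. A confounder must cause both variables, so educational attainment does not qualify.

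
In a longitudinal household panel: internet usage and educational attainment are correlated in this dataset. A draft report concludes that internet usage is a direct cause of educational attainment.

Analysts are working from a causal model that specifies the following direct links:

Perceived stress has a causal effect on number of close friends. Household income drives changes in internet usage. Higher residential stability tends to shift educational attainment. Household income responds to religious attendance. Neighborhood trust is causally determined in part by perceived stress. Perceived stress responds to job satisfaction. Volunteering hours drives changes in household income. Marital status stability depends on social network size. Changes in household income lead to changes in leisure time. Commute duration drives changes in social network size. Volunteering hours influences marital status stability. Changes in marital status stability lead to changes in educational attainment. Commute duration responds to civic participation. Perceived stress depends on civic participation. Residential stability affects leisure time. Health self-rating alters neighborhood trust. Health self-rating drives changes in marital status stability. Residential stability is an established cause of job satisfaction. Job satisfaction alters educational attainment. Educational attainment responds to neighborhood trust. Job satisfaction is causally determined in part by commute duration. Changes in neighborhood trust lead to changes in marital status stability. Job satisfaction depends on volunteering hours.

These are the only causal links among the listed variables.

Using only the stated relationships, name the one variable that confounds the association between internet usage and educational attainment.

volunteering hours

Volunteering hours has a causal path to internet usage (volunteering hours → household income → internet usage) and a separate causal path to educational attainment (volunteering hours → marital status stability → educational attainment), so it is a common cause of both.
No stated relationship gives internet usage a causal route to educational attainment, so the correlation is explained by the shared upstream cause rather than a direct effect.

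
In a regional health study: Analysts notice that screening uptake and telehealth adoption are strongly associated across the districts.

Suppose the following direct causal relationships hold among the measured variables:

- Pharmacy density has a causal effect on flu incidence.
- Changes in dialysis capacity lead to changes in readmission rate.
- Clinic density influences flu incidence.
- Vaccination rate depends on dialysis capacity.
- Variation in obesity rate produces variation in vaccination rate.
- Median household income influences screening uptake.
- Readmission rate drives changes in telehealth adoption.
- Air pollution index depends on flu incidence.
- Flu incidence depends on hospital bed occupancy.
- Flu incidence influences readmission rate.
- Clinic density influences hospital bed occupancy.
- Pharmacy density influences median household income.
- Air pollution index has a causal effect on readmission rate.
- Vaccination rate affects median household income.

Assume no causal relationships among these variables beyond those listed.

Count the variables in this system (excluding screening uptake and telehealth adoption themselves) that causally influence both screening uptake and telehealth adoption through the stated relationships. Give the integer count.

2

The common causes are: dialysis capacity (to screening uptake via dialysis capacity → vaccination rate → median household income → screening uptake; to telehealth adoption via dialysis capacity → readmission rate → telehealth adoption); pharmacy density (to screening uptake via pharmacy density → median household income → screening uptake; to telehealth adoption via pharmacy density → flu incidence → readmission rate → telehealth adoption).
Every other variable lacks a causal path to at least one of screening uptake and telehealth adoption.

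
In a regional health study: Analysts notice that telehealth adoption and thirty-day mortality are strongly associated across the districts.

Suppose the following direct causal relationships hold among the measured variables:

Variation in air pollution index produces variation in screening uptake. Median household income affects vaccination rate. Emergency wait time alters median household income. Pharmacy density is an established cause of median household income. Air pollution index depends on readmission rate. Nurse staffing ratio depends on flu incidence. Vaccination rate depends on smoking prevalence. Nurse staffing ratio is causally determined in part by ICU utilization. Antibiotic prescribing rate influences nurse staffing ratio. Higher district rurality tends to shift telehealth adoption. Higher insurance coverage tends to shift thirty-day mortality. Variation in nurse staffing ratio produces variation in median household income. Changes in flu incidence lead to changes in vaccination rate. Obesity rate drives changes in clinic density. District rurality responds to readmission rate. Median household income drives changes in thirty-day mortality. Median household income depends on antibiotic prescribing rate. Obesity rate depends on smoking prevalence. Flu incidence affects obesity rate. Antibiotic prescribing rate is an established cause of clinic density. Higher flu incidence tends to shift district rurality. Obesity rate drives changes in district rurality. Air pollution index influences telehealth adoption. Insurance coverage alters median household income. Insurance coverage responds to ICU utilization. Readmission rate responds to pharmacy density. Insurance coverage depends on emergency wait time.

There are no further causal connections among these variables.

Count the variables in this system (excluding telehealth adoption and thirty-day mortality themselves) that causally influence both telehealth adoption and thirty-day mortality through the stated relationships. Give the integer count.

The common causes are: flu incidence (to telehealth adoption via flu incidence → district rurality → telehealth adoption; to thirty-day mortality via flu incidence → nurse staffing ratio → median household income → thirty-day mortality); pharmacy density (to telehealth adoption via pharmacy density → readmission rate → district rurality → telehealth adoption; to thirty-day mortality via pharmacy density → median household income → thirty-day mortality).
Every other variable lacks a causal path to at least one of telehealth adoption and thirty-day mortality.

2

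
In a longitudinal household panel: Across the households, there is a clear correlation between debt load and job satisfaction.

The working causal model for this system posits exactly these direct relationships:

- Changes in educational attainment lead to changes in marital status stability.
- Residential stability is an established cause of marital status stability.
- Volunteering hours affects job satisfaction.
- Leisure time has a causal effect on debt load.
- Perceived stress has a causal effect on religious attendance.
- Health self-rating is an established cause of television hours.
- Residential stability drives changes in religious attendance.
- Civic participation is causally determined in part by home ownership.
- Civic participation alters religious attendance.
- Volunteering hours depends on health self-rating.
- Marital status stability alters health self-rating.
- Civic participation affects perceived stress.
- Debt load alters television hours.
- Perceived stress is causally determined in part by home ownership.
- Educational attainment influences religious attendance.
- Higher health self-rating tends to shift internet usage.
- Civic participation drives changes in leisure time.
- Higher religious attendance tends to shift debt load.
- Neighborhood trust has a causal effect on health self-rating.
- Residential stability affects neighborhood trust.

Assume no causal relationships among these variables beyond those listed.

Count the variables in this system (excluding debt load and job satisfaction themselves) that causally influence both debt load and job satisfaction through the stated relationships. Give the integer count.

2

The common causes are: educational attainment (to debt load via educational attainment → religious attendance → debt load; to job satisfaction via educational attainment → marital status stability → health self-rating → volunteering hours → job satisfaction); residential stability (to debt load via residential stability → religious attendance → debt load; to job satisfaction via residential stability → marital status stability → health self-rating → volunteering hours → job satisfaction).
Every other variable lacks a causal path to at least one of debt load and job satisfaction.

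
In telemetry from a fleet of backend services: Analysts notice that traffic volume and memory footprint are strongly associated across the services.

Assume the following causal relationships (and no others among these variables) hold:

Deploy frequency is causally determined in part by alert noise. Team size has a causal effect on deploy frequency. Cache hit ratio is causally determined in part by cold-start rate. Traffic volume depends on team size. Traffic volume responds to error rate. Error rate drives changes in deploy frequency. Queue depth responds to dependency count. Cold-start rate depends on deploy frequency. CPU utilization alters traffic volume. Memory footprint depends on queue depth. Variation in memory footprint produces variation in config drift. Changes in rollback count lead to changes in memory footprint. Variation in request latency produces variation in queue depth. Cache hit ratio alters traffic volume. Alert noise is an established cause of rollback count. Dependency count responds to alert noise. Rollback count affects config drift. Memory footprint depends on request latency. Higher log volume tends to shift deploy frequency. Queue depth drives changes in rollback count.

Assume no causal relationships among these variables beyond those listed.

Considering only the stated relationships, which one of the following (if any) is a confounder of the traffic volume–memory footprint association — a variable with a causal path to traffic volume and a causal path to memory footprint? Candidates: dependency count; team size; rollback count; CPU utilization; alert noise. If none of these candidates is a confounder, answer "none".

alert noise

Alert noise causes traffic volume (alert noise → deploy frequency → cold-start rate → cache hit ratio → traffic volume) and also causes memory footprint (alert noise → rollback count → memory footprint); it is a common cause of both.
Each of the other candidates lacks a causal path to at least one of traffic volume and memory footprint, so they do not confound the relationship.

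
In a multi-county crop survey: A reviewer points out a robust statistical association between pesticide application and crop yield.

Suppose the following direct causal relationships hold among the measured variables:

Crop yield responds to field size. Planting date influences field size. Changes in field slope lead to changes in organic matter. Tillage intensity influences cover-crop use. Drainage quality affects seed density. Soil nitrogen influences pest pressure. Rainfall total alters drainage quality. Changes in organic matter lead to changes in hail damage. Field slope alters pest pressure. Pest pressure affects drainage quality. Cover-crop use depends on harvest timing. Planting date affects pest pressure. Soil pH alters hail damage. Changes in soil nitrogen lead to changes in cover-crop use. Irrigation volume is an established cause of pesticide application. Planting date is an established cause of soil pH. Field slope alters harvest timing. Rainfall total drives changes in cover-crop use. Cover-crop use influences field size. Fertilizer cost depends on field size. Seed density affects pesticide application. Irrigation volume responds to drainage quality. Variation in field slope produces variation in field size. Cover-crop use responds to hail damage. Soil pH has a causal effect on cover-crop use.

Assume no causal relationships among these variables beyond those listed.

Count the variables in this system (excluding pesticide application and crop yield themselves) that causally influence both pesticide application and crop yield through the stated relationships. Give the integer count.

4

The common causes are: field slope (to pesticide application via field slope → pest pressure → drainage quality → irrigation volume → pesticide application; to crop yield via field slope → field size → crop yield); planting date (to pesticide application via planting date → pest pressure → drainage quality → irrigation volume → pesticide application; to crop yield via planting date → field size → crop yield); rainfall total (to pesticide application via rainfall total → drainage quality → irrigation volume → pesticide application; to crop yield via rainfall total → cover-crop use → field size → crop yield); soil nitrogen (to pesticide application via soil nitrogen → pest pressure → drainage quality → irrigation volume → pesticide application; to crop yield via soil nitrogen → cover-crop use → field size → crop yield).
Every other variable lacks a causal path to at least one of pesticide application and crop yield.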